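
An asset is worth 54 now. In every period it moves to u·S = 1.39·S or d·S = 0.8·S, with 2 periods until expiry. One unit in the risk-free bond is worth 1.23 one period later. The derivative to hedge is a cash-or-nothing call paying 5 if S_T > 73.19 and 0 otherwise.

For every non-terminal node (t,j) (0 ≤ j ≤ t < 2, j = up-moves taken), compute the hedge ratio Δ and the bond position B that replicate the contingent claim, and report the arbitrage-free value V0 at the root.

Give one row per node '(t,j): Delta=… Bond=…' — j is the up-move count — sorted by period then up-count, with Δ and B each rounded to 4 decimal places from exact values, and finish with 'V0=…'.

Since d<R<u, set p* = (R−d)/(u−d) = 0.7288; price each node as the discounted p*-expectation of its children.
At expiry t=2: V(2,0)=0.0000, V(2,1)=0.0000, V(2,2)=5.0000
Node (1,0) S=43.2000: V=(p*·0.0000+(1−p*)·0.0000)/1.23=0.0000; Δ=(0.0000−0.0000)/(60.0480−34.5600)=0.0000; B=V−Δ·S=0.0000
Node (1,1) S=75.0600: V=(p*·5.0000+(1−p*)·0.0000)/1.23=2.9627; Δ=(5.0000−0.0000)/(104.3334−60.0480)=0.1129; B=V−Δ·S=-5.5119
Node (0,0) S=54.0000: V=(p*·2.9627+(1−p*)·0.0000)/1.23=1.7555; Δ=(2.9627−0.0000)/(75.0600−43.2000)=0.0930; B=V−Δ·S=-3.2660
Each (Δ,B) replicates both successor values, so the strategy is self-financing and V0 is arbitrage-free.

(0,0): Delta=0.0930 Bond=-3.2660
(1,0): Delta=0.0000 Bond=0.0000
(1,1): Delta=0.1129 Bond=-5.5119
V0=1.7555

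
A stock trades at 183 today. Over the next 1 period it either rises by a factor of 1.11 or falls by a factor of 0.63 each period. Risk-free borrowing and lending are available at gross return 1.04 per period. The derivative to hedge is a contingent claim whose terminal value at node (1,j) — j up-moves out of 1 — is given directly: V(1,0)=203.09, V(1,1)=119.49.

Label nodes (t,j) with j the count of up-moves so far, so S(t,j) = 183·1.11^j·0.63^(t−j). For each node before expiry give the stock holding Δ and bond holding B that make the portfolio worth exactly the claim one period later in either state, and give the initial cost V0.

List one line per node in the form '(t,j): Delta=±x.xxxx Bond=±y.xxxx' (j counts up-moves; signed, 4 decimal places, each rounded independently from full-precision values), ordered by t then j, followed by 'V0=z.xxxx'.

(0,0): Delta=-0.9517 Bond=300.7837
V0=126.6170

Since d<R<u, set p* = (R−d)/(u−d) = 0.8542; price each node as the discounted p*-expectation of its children.
Terminal payoffs: V(1,0)=203.0900, V(1,1)=119.4900
  t=0,j=0: stock 183.0000 → up 203.1300 (V=119.4900), down 115.2900 (V=203.0900). Price 126.6170; hedge Δ=-0.9517, bond B=300.7837.
The time-0 hedge costs 126.6170, which is the no-arbitrage price.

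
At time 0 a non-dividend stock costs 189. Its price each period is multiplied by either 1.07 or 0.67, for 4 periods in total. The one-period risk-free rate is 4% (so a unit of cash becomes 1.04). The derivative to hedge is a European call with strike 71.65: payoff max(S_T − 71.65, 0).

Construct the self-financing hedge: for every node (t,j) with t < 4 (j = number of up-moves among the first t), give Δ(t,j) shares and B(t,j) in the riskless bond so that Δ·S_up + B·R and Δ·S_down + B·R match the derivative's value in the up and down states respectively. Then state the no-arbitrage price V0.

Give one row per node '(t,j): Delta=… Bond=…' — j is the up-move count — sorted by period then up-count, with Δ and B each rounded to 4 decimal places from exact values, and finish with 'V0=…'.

(0,0): Delta=0.9979 Bond=-60.8345
(1,0): Delta=0.9702 Bond=-59.7660
(1,1): Delta=0.9993 Bond=-63.5518
(2,0): Delta=0.6679 Bond=-36.5079
(2,1): Delta=0.9856 Bond=-64.2362
(2,2): Delta=1.0000 Bond=-66.2445
(3,0): Delta=0.0000 Bond=0.0000
(3,1): Delta=0.7018 Bond=-41.0467
(3,2): Delta=1.0000 Bond=-68.8942
(3,3): Delta=1.0000 Bond=-68.8942
V0=127.7686

No-arbitrage ⇒ martingale measure with p* = (R−d)/(u−d) = 0.9250.
Terminal payoffs: V(4,0)=0.0000, V(4,1)=0.0000, V(4,2)=25.4857, V(4,3)=83.4772, V(4,4)=176.0904
(3,0): S=56.8442. Δ = (V_up−V_dn)/(S_up−S_dn) = (0.0000−0.0000)/(60.8233−38.0856) = 0.0000. V = [p*·0.0000 + (1−p*)·0.0000]/1.04 = 0.0000. B = V − Δ·S = 0.0000.
(3,1): S=90.7810. Δ = (V_up−V_dn)/(S_up−S_dn) = (25.4857−0.0000)/(97.1357−60.8233) = 0.7018. V = [p*·25.4857 + (1−p*)·0.0000]/1.04 = 22.6676. B = V − Δ·S = -41.0467.
(3,2): S=144.9787. Δ = (V_up−V_dn)/(S_up−S_dn) = (83.4772−25.4857)/(155.1272−97.1357) = 1.0000. V = [p*·83.4772 + (1−p*)·25.4857]/1.04 = 76.0845. B = V − Δ·S = -68.8942.
(3,3): S=231.5331. Δ = (V_up−V_dn)/(S_up−S_dn) = (176.0904−83.4772)/(247.7404−155.1272) = 1.0000. V = [p*·176.0904 + (1−p*)·83.4772]/1.04 = 162.6389. B = V − Δ·S = -68.8942.
(2,0): S=84.8421. Δ = (V_up−V_dn)/(S_up−S_dn) = (22.6676−0.0000)/(90.7810−56.8442) = 0.6679. V = [p*·22.6676 + (1−p*)·0.0000]/1.04 = 20.1611. B = V − Δ·S = -36.5079.
(2,1): S=135.4941. Δ = (V_up−V_dn)/(S_up−S_dn) = (76.0845−22.6676)/(144.9787−90.7810) = 0.9856. V = [p*·76.0845 + (1−p*)·22.6676]/1.04 = 69.3060. B = V − Δ·S = -64.2362.
(2,2): S=216.3861. Δ = (V_up−V_dn)/(S_up−S_dn) = (162.6389−76.0845)/(231.5331−144.9787) = 1.0000. V = [p*·162.6389 + (1−p*)·76.0845]/1.04 = 150.1416. B = V − Δ·S = -66.2445.
(1,0): S=126.6300. Δ = (V_up−V_dn)/(S_up−S_dn) = (69.3060−20.1611)/(135.4941−84.8421) = 0.9702. V = [p*·69.3060 + (1−p*)·20.1611]/1.04 = 63.0962. B = V − Δ·S = -59.7660.
(1,1): S=202.2300. Δ = (V_up−V_dn)/(S_up−S_dn) = (150.1416−69.3060)/(216.3861−135.4941) = 0.9993. V = [p*·150.1416 + (1−p*)·69.3060]/1.04 = 138.5375. B = V − Δ·S = -63.5518.
(0,0): S=189.0000. Δ = (V_up−V_dn)/(S_up−S_dn) = (138.5375−63.0962)/(202.2300−126.6300) = 0.9979. V = [p*·138.5375 + (1−p*)·63.0962]/1.04 = 127.7686. B = V − Δ·S = -60.8345.
The time-0 hedge costs 127.7686, which is the no-arbitrage price.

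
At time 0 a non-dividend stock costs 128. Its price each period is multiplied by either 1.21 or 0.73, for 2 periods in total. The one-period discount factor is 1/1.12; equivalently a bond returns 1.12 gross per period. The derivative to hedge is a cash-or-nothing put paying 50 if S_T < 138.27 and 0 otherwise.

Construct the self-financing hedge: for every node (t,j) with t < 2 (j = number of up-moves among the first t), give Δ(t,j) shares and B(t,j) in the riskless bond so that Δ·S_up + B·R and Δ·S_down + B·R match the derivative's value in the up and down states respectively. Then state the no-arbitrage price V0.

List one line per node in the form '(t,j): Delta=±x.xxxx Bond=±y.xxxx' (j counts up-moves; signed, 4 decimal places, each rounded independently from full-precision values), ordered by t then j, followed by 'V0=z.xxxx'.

The replicating-portfolio and risk-neutral prices coincide; use p* = (1.12−0.73)/(1.21−0.73) = 0.8125 for the latter.
Payoff layer (t=2): V(2,0)=50.0000, V(2,1)=50.0000, V(2,2)=0.0000
Node (1,0) S=93.4400: V=(p*·50.0000+(1−p*)·50.0000)/1.12=44.6429; Δ=(50.0000−50.0000)/(113.0624−68.2112)=0.0000; B=V−Δ·S=44.6429
Node (1,1) S=154.8800: V=(p*·0.0000+(1−p*)·50.0000)/1.12=8.3705; Δ=(0.0000−50.0000)/(187.4048−113.0624)=-0.6726; B=V−Δ·S=112.5372
Node (0,0) S=128.0000: V=(p*·8.3705+(1−p*)·44.6429)/1.12=13.5461; Δ=(8.3705−44.6429)/(154.8800−93.4400)=-0.5904; B=V−Δ·S=89.1134
Self-financing check: at every node Δ·S+B equals the discounted successor values.

(0,0): Delta=-0.5904 Bond=89.1134
(1,0): Delta=0.0000 Bond=44.6429
(1,1): Delta=-0.6726 Bond=112.5372
V0=13.5461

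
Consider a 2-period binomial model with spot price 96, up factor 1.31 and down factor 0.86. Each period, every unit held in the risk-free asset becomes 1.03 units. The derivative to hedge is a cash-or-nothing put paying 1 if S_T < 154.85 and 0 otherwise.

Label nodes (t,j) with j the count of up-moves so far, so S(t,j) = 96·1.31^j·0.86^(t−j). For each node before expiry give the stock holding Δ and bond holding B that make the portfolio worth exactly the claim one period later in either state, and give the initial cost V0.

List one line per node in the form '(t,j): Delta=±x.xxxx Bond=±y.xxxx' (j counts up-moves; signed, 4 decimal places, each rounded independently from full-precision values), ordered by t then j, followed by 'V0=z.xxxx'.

Risk-neutral probability p* = (R−d)/(u−d) = (1.03−0.86)/(1.31−0.86) = 0.3778.
Terminal payoffs: V(2,0)=1.0000, V(2,1)=1.0000, V(2,2)=0.0000
  t=1,j=0: stock 82.5600 → up 108.1536 (V=1.0000), down 71.0016 (V=1.0000). Price 0.9709; hedge Δ=0.0000, bond B=0.9709.
  t=1,j=1: stock 125.7600 → up 164.7456 (V=0.0000), down 108.1536 (V=1.0000). Price 0.6041; hedge Δ=-0.0177, bond B=2.8263.
  t=0,j=0: stock 96.0000 → up 125.7600 (V=0.6041), down 82.5600 (V=0.9709). Price 0.8081; hedge Δ=-0.0085, bond B=1.6231.
Self-financing check: at every node Δ·S+B equals the discounted successor values.

(0,0): Delta=-0.0085 Bond=1.6231
(1,0): Delta=0.0000 Bond=0.9709
(1,1): Delta=-0.0177 Bond=2.8263
V0=0.8081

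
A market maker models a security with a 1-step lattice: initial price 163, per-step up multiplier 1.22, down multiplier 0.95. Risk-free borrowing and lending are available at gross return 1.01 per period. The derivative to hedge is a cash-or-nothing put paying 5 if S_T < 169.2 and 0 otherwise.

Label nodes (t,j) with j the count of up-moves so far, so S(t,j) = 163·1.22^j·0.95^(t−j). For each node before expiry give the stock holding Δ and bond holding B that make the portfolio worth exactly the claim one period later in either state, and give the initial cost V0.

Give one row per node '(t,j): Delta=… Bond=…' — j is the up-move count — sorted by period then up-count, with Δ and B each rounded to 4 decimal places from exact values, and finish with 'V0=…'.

(0,0): Delta=-0.1136 Bond=22.3689
V0=3.8504

Since d<R<u, set p* = (R−d)/(u−d) = 0.2222; price each node as the discounted p*-expectation of its children.
Terminal values V(1,·): V(1,0)=5.0000, V(1,1)=0.0000
Node (0,0) S=163.0000: V=(p*·0.0000+(1−p*)·5.0000)/1.01=3.8504; Δ=(0.0000−5.0000)/(198.8600−154.8500)=-0.1136; B=V−Δ·S=22.3689
Self-financing check: at every node Δ·S+B equals the discounted successor values.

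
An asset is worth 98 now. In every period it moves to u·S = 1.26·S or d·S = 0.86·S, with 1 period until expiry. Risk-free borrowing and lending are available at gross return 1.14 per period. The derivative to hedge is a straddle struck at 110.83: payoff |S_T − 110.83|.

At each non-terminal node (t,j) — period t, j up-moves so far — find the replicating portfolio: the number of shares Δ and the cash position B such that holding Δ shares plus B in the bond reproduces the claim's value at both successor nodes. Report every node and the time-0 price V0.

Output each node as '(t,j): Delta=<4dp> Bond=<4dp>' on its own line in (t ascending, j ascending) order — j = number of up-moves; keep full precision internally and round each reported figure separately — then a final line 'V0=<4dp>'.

(0,0): Delta=-0.3546 Bond=49.5044
V0=14.7544

No-arbitrage ⇒ martingale measure with p* = (R−d)/(u−d) = 0.7000.
Payoff layer (t=1): V(1,0)=26.5500, V(1,1)=12.6500
Node (0,0) S=98.0000: V=(p*·12.6500+(1−p*)·26.5500)/1.14=14.7544; Δ=(12.6500−26.5500)/(123.4800−84.2800)=-0.3546; B=V−Δ·S=49.5044
Check: Δ(0,0)·S0 + B(0,0) = 14.7544 = V0.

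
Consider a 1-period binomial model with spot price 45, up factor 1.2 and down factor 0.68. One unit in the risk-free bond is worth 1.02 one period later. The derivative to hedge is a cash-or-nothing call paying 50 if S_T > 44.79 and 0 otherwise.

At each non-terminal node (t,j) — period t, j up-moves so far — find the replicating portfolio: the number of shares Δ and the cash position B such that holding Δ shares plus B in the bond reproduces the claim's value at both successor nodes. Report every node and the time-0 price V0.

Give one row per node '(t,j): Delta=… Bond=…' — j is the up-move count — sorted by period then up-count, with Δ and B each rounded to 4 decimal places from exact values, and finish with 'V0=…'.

(0,0): Delta=2.1368 Bond=-64.1026
V0=32.0513

The replicating-portfolio and risk-neutral prices coincide; use p* = (1.02−0.68)/(1.2−0.68) = 0.6538 for the latter.
Payoff layer (t=1): V(1,0)=0.0000, V(1,1)=50.0000
Node (0,0) S=45.0000: V=(p*·50.0000+(1−p*)·0.0000)/1.02=32.0513; Δ=(50.0000−0.0000)/(54.0000−30.6000)=2.1368; B=V−Δ·S=-64.1026
The time-0 hedge costs 32.0513, which is the no-arbitrage price.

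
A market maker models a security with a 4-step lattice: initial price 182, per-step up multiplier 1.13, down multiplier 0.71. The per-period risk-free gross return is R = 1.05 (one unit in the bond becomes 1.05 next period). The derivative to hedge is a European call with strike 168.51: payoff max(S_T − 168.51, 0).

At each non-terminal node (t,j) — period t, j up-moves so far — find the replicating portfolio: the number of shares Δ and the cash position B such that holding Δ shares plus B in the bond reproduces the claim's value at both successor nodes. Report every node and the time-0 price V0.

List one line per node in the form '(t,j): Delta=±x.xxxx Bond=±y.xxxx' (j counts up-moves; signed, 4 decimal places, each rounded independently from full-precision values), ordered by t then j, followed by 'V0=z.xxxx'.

Risk-neutral probability p* = (R−d)/(u−d) = (1.05−0.71)/(1.13−0.71) = 0.8095.
At expiry t=4: V(4,0)=0.0000, V(4,1)=0.0000, V(4,2)=0.0000, V(4,3)=17.9412, V(4,4)=128.2362
Node (3,0) S=65.1398: V=(p*·0.0000+(1−p*)·0.0000)/1.05=0.0000; Δ=(0.0000−0.0000)/(73.6080−46.2493)=0.0000; B=V−Δ·S=0.0000
Node (3,1) S=103.6732: V=(p*·0.0000+(1−p*)·0.0000)/1.05=0.0000; Δ=(0.0000−0.0000)/(117.1507−73.6080)=0.0000; B=V−Δ·S=0.0000
Node (3,2) S=165.0010: V=(p*·17.9412+(1−p*)·0.0000)/1.05=13.8322; Δ=(17.9412−0.0000)/(186.4512−117.1507)=0.2589; B=V−Δ·S=-28.8848
Node (3,3) S=262.6073: V=(p*·128.2362+(1−p*)·17.9412)/1.05=102.1215; Δ=(128.2362−17.9412)/(296.7462−186.4512)=1.0000; B=V−Δ·S=-160.4857
Node (2,0) S=91.7462: V=(p*·0.0000+(1−p*)·0.0000)/1.05=0.0000; Δ=(0.0000−0.0000)/(103.6732−65.1398)=0.0000; B=V−Δ·S=0.0000
Node (2,1) S=146.0186: V=(p*·13.8322+(1−p*)·0.0000)/1.05=10.6643; Δ=(13.8322−0.0000)/(165.0010−103.6732)=0.2255; B=V−Δ·S=-22.2695
Node (2,2) S=232.3958: V=(p*·102.1215+(1−p*)·13.8322)/1.05=81.2424; Δ=(102.1215−13.8322)/(262.6073−165.0010)=0.9045; B=V−Δ·S=-128.9704
Node (1,0) S=129.2200: V=(p*·10.6643+(1−p*)·0.0000)/1.05=8.2219; Δ=(10.6643−0.0000)/(146.0186−91.7462)=0.1965; B=V−Δ·S=-17.1692
Node (1,1) S=205.6600: V=(p*·81.2424+(1−p*)·10.6643)/1.05=64.5704; Δ=(81.2424−10.6643)/(232.3958−146.0186)=0.8171; B=V−Δ·S=-103.4728
Node (0,0) S=182.0000: V=(p*·64.5704+(1−p*)·8.2219)/1.05=51.2737; Δ=(64.5704−8.2219)/(205.6600−129.2200)=0.7372; B=V−Δ·S=-82.8895
Self-financing check: at every node Δ·S+B equals the discounted successor values.

(0,0): Delta=0.7372 Bond=-82.8895
(1,0): Delta=0.1965 Bond=-17.1692
(1,1): Delta=0.8171 Bond=-103.4728
(2,0): Delta=0.0000 Bond=0.0000
(2,1): Delta=0.2255 Bond=-22.2695
(2,2): Delta=0.9045 Bond=-128.9704
(3,0): Delta=0.0000 Bond=0.0000
(3,1): Delta=0.0000 Bond=0.0000
(3,2): Delta=0.2589 Bond=-28.8848
(3,3): Delta=1.0000 Bond=-160.4857
V0=51.2737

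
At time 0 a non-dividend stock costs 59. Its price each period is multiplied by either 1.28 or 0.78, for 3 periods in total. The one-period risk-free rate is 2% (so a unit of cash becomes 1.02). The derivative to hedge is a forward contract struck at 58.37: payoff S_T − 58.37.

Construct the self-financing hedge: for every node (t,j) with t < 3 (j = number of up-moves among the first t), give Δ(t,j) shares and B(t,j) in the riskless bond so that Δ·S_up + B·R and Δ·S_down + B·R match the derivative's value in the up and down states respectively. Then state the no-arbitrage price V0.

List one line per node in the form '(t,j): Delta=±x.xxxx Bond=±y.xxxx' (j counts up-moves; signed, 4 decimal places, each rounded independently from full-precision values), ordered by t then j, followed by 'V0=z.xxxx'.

(0,0): Delta=1.0000 Bond=-55.0034
(1,0): Delta=1.0000 Bond=-56.1034
(1,1): Delta=1.0000 Bond=-56.1034
(2,0): Delta=1.0000 Bond=-57.2255
(2,1): Delta=1.0000 Bond=-57.2255
(2,2): Delta=1.0000 Bond=-57.2255
V0=3.9966

Since d<R<u, set p* = (R−d)/(u−d) = 0.4800; price each node as the discounted p*-expectation of its children.
At expiry t=3: V(3,0)=-30.3714, V(3,1)=-12.4236, V(3,2)=17.0292, V(3,3)=65.3620
  t=2,j=0: stock 35.8956 → up 45.9464 (V=-12.4236), down 27.9986 (V=-30.3714). Price -21.3299; hedge Δ=1.0000, bond B=-57.2255.
  t=2,j=1: stock 58.9056 → up 75.3992 (V=17.0292), down 45.9464 (V=-12.4236). Price 1.6801; hedge Δ=1.0000, bond B=-57.2255.
  t=2,j=2: stock 96.6656 → up 123.7320 (V=65.3620), down 75.3992 (V=17.0292). Price 39.4401; hedge Δ=1.0000, bond B=-57.2255.
  t=1,j=0: stock 46.0200 → up 58.9056 (V=1.6801), down 35.8956 (V=-21.3299). Price -10.0834; hedge Δ=1.0000, bond B=-56.1034.
  t=1,j=1: stock 75.5200 → up 96.6656 (V=39.4401), down 58.9056 (V=1.6801). Price 19.4166; hedge Δ=1.0000, bond B=-56.1034.
  t=0,j=0: stock 59.0000 → up 75.5200 (V=19.4166), down 46.0200 (V=-10.0834). Price 3.9966; hedge Δ=1.0000, bond B=-55.0034.
The time-0 hedge costs 3.9966, which is the no-arbitrage price.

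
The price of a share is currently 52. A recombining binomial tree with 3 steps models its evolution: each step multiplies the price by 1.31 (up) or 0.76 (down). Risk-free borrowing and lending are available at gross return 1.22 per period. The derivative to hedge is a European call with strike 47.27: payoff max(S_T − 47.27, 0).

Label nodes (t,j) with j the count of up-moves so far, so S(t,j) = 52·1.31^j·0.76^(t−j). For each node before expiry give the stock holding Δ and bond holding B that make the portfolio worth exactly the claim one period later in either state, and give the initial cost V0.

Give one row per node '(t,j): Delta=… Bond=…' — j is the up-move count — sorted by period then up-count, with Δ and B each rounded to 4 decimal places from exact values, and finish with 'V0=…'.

Risk-neutral probability p* = (R−d)/(u−d) = (1.22−0.76)/(1.31−0.76) = 0.8364.
Terminal values V(3,·): V(3,0)=0.0000, V(3,1)=0.0000, V(3,2)=20.5503, V(3,3)=69.6307
  t=2,j=0: stock 30.0352 → up 39.3461 (V=0.0000), down 22.8268 (V=0.0000). Price 0.0000; hedge Δ=0.0000, bond B=0.0000.
  t=2,j=1: stock 51.7712 → up 67.8203 (V=20.5503), down 39.3461 (V=0.0000). Price 14.0881; hedge Δ=0.7217, bond B=-23.2760.
  t=2,j=2: stock 89.2372 → up 116.9007 (V=69.6307), down 67.8203 (V=20.5503). Price 50.4913; hedge Δ=1.0000, bond B=-38.7459.
  t=1,j=0: stock 39.5200 → up 51.7712 (V=14.0881), down 30.0352 (V=0.0000). Price 9.6580; hedge Δ=0.6481, bond B=-15.9567.
  t=1,j=1: stock 68.1200 → up 89.2372 (V=50.4913), down 51.7712 (V=14.0881). Price 36.5036; hedge Δ=0.9716, bond B=-29.6840.
  t=0,j=0: stock 52.0000 → up 68.1200 (V=36.5036), down 39.5200 (V=9.6580). Price 26.3202; hedge Δ=0.9387, bond B=-22.4899.
Self-financing check: at every node Δ·S+B equals the discounted successor values.

(0,0): Delta=0.9387 Bond=-22.4899
(1,0): Delta=0.6481 Bond=-15.9567
(1,1): Delta=0.9716 Bond=-29.6840
(2,0): Delta=0.0000 Bond=0.0000
(2,1): Delta=0.7217 Bond=-23.2760
(2,2): Delta=1.0000 Bond=-38.7459
V0=26.3202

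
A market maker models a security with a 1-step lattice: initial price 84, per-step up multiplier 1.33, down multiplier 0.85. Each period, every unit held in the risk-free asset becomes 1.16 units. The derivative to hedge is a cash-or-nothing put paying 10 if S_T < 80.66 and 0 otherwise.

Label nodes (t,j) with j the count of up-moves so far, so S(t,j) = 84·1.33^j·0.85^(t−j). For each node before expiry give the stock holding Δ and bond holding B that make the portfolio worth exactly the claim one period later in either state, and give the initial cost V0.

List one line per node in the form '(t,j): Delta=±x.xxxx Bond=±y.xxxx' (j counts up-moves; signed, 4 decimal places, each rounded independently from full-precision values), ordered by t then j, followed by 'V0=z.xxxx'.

(0,0): Delta=-0.2480 Bond=23.8865
V0=3.0532

No-arbitrage ⇒ martingale measure with p* = (R−d)/(u−d) = 0.6458.
Terminal values V(1,·): V(1,0)=10.0000, V(1,1)=0.0000
(0,0): S=84.0000. Δ = (V_up−V_dn)/(S_up−S_dn) = (0.0000−10.0000)/(111.7200−71.4000) = -0.2480. V = [p*·0.0000 + (1−p*)·10.0000]/1.16 = 3.0532. B = V − Δ·S = 23.8865.
Self-financing check: at every node Δ·S+B equals the discounted successor values.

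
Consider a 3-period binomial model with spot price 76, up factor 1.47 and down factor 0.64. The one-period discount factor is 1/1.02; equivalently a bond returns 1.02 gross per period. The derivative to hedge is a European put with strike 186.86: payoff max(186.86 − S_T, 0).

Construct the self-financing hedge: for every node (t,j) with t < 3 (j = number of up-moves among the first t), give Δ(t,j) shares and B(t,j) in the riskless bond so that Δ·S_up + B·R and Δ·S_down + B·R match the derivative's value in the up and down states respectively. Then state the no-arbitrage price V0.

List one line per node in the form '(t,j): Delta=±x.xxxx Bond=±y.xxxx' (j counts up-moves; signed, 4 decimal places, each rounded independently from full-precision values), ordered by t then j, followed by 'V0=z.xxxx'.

Under the risk-neutral measure, an up-move has probability p* = (R−d)/(u−d) = 0.4578 and values discount at R = 1.02.
Terminal payoffs: V(3,0)=166.9371, V(3,1)=141.0995, V(3,2)=81.7538, V(3,3)=0.0000
(2,0): S=31.1296. Δ = (V_up−V_dn)/(S_up−S_dn) = (141.0995−166.9371)/(45.7605−19.9229) = -1.0000. V = [p*·141.0995 + (1−p*)·166.9371]/1.02 = 152.0665. B = V − Δ·S = 183.1961.
(2,1): S=71.5008. Δ = (V_up−V_dn)/(S_up−S_dn) = (81.7538−141.0995)/(105.1062−45.7605) = -1.0000. V = [p*·81.7538 + (1−p*)·141.0995]/1.02 = 111.6953. B = V − Δ·S = 183.1961.
(2,2): S=164.2284. Δ = (V_up−V_dn)/(S_up−S_dn) = (0.0000−81.7538)/(241.4157−105.1062) = -0.5998. V = [p*·0.0000 + (1−p*)·81.7538]/1.02 = 43.4553. B = V − Δ·S = 141.9538.
(1,0): S=48.6400. Δ = (V_up−V_dn)/(S_up−S_dn) = (111.6953−152.0665)/(71.5008−31.1296) = -1.0000. V = [p*·111.6953 + (1−p*)·152.0665]/1.02 = 130.9640. B = V − Δ·S = 179.6040.
(1,1): S=111.7200. Δ = (V_up−V_dn)/(S_up−S_dn) = (43.4553−111.6953)/(164.2284−71.5008) = -0.7359. V = [p*·43.4553 + (1−p*)·111.6953]/1.02 = 78.8754. B = V − Δ·S = 161.0922.
(0,0): S=76.0000. Δ = (V_up−V_dn)/(S_up−S_dn) = (78.8754−130.9640)/(111.7200−48.6400) = -0.8258. V = [p*·78.8754 + (1−p*)·130.9640]/1.02 = 105.0159. B = V − Δ·S = 167.7733.
Check: Δ(0,0)·S0 + B(0,0) = 105.0159 = V0.

(0,0): Delta=-0.8258 Bond=167.7733
(1,0): Delta=-1.0000 Bond=179.6040
(1,1): Delta=-0.7359 Bond=161.0922
(2,0): Delta=-1.0000 Bond=183.1961
(2,1): Delta=-1.0000 Bond=183.1961
(2,2): Delta=-0.5998 Bond=141.9538
V0=105.0159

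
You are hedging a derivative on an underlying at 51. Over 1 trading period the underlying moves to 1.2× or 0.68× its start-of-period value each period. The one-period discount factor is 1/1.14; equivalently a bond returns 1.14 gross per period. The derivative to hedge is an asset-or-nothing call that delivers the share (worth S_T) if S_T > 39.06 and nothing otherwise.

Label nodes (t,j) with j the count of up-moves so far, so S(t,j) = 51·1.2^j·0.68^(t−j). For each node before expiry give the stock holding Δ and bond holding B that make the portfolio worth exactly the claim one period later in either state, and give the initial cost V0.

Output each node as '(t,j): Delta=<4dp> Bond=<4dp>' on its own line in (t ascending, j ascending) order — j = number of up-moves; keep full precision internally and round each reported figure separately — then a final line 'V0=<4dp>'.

No-arbitrage ⇒ martingale measure with p* = (R−d)/(u−d) = 0.8846.
Payoff layer (t=1): V(1,0)=0.0000, V(1,1)=61.2000
Node (0,0) S=51.0000: V=(p*·61.2000+(1−p*)·0.0000)/1.14=47.4899; Δ=(61.2000−0.0000)/(61.2000−34.6800)=2.3077; B=V−Δ·S=-70.2024
Self-financing check: at every node Δ·S+B equals the discounted successor values.

(0,0): Delta=2.3077 Bond=-70.2024
V0=47.4899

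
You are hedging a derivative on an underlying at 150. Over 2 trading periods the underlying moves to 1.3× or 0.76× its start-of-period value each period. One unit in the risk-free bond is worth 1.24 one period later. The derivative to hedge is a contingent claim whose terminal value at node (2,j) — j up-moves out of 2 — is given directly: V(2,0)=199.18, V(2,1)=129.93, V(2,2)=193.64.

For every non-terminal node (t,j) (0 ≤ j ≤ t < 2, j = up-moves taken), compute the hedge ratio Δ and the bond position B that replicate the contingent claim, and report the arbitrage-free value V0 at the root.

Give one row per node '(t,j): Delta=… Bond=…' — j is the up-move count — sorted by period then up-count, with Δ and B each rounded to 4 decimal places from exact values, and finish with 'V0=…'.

Under the risk-neutral measure, an up-move has probability p* = (R−d)/(u−d) = 0.8889 and values discount at R = 1.24.
At expiry t=2: V(2,0)=199.1800, V(2,1)=129.9300, V(2,2)=193.6400
Node (1,0) S=114.0000: V=(p*·129.9300+(1−p*)·199.1800)/1.24=110.9875; Δ=(129.9300−199.1800)/(148.2000−86.6400)=-1.1249; B=V−Δ·S=239.2282
Node (1,1) S=195.0000: V=(p*·193.6400+(1−p*)·129.9300)/1.24=150.4525; Δ=(193.6400−129.9300)/(253.5000−148.2000)=0.6050; B=V−Δ·S=32.4710
Node (0,0) S=150.0000: V=(p*·150.4525+(1−p*)·110.9875)/1.24=117.7964; Δ=(150.4525−110.9875)/(195.0000−114.0000)=0.4872; B=V−Δ·S=44.7129
Root portfolio cost Δ·150+B reproduces V0=117.7964.

(0,0): Delta=0.4872 Bond=44.7129
(1,0): Delta=-1.1249 Bond=239.2282
(1,1): Delta=0.6050 Bond=32.4710
V0=117.7964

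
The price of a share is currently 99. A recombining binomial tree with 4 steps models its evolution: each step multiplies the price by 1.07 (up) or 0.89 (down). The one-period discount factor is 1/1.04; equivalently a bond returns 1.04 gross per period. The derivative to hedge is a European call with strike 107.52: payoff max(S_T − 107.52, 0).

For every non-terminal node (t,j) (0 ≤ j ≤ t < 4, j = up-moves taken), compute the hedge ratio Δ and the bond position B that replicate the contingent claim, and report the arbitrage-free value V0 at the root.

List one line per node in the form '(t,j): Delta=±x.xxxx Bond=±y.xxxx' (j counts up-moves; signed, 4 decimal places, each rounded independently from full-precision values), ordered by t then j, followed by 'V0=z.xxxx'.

(0,0): Delta=0.6375 Bond=-53.8020
(1,0): Delta=0.0169 Bond=-1.2776
(1,1): Delta=0.7407 Bond=-66.8894
(2,0): Delta=0.0000 Bond=0.0000
(2,1): Delta=0.0198 Bond=-1.5944
(2,2): Delta=0.8607 Bond=-83.1591
(3,0): Delta=0.0000 Bond=0.0000
(3,1): Delta=0.0000 Bond=0.0000
(3,2): Delta=0.0230 Bond=-1.9898
(3,3): Delta=1.0000 Bond=-103.3846
V0=9.3097

Risk-neutral probability p* = (R−d)/(u−d) = (1.04−0.89)/(1.07−0.89) = 0.8333.
Terminal values V(4,·): V(4,0)=0.0000, V(4,1)=0.0000, V(4,2)=0.0000, V(4,3)=0.4185, V(4,4)=22.2488
Node (3,0) S=69.7919: V=(p*·0.0000+(1−p*)·0.0000)/1.04=0.0000; Δ=(0.0000−0.0000)/(74.6774−62.1148)=0.0000; B=V−Δ·S=0.0000
Node (3,1) S=83.9072: V=(p*·0.0000+(1−p*)·0.0000)/1.04=0.0000; Δ=(0.0000−0.0000)/(89.7807−74.6774)=0.0000; B=V−Δ·S=0.0000
Node (3,2) S=100.8771: V=(p*·0.4185+(1−p*)·0.0000)/1.04=0.3354; Δ=(0.4185−0.0000)/(107.9385−89.7807)=0.0230; B=V−Δ·S=-1.9898
Node (3,3) S=121.2793: V=(p*·22.2488+(1−p*)·0.4185)/1.04=17.8946; Δ=(22.2488−0.4185)/(129.7688−107.9385)=1.0000; B=V−Δ·S=-103.3846
Node (2,0) S=78.4179: V=(p*·0.0000+(1−p*)·0.0000)/1.04=0.0000; Δ=(0.0000−0.0000)/(83.9072−69.7919)=0.0000; B=V−Δ·S=0.0000
Node (2,1) S=94.2777: V=(p*·0.3354+(1−p*)·0.0000)/1.04=0.2687; Δ=(0.3354−0.0000)/(100.8771−83.9072)=0.0198; B=V−Δ·S=-1.5944
Node (2,2) S=113.3451: V=(p*·17.8946+(1−p*)·0.3354)/1.04=14.3924; Δ=(17.8946−0.3354)/(121.2793−100.8771)=0.8607; B=V−Δ·S=-83.1591
Node (1,0) S=88.1100: V=(p*·0.2687+(1−p*)·0.0000)/1.04=0.2153; Δ=(0.2687−0.0000)/(94.2777−78.4179)=0.0169; B=V−Δ·S=-1.2776
Node (1,1) S=105.9300: V=(p*·14.3924+(1−p*)·0.2687)/1.04=11.5754; Δ=(14.3924−0.2687)/(113.3451−94.2777)=0.7407; B=V−Δ·S=-66.8894
Node (0,0) S=99.0000: V=(p*·11.5754+(1−p*)·0.2153)/1.04=9.3097; Δ=(11.5754−0.2153)/(105.9300−88.1100)=0.6375; B=V−Δ·S=-53.8020
Self-financing check: at every node Δ·S+B equals the discounted successor values.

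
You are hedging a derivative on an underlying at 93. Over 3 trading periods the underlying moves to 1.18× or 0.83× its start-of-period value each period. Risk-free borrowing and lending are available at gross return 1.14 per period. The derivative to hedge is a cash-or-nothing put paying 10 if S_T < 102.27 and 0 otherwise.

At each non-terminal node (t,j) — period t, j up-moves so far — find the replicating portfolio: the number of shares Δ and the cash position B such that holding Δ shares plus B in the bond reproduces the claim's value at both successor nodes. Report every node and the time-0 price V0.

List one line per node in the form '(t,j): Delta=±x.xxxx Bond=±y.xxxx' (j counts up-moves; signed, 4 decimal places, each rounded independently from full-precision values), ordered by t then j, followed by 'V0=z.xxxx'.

Since d<R<u, set p* = (R−d)/(u−d) = 0.8857; price each node as the discounted p*-expectation of its children.
Terminal payoffs: V(3,0)=10.0000, V(3,1)=10.0000, V(3,2)=0.0000, V(3,3)=0.0000
Node (2,0) S=64.0677: V=(p*·10.0000+(1−p*)·10.0000)/1.14=8.7719; Δ=(10.0000−10.0000)/(75.5999−53.1762)=0.0000; B=V−Δ·S=8.7719
Node (2,1) S=91.0842: V=(p*·0.0000+(1−p*)·10.0000)/1.14=1.0025; Δ=(0.0000−10.0000)/(107.4794−75.5999)=-0.3137; B=V−Δ·S=29.5739
Node (2,2) S=129.4932: V=(p*·0.0000+(1−p*)·0.0000)/1.14=0.0000; Δ=(0.0000−0.0000)/(152.8020−107.4794)=0.0000; B=V−Δ·S=0.0000
Node (1,0) S=77.1900: V=(p*·1.0025+(1−p*)·8.7719)/1.14=1.6583; Δ=(1.0025−8.7719)/(91.0842−64.0677)=-0.2876; B=V−Δ·S=23.8566
Node (1,1) S=109.7400: V=(p*·0.0000+(1−p*)·1.0025)/1.14=0.1005; Δ=(0.0000−1.0025)/(129.4932−91.0842)=-0.0261; B=V−Δ·S=2.9648
Node (0,0) S=93.0000: V=(p*·0.1005+(1−p*)·1.6583)/1.14=0.2443; Δ=(0.1005−1.6583)/(109.7400−77.1900)=-0.0479; B=V−Δ·S=4.6951
Check: Δ(0,0)·S0 + B(0,0) = 0.2443 = V0.

(0,0): Delta=-0.0479 Bond=4.6951
(1,0): Delta=-0.2876 Bond=23.8566
(1,1): Delta=-0.0261 Bond=2.9648
(2,0): Delta=0.0000 Bond=8.7719
(2,1): Delta=-0.3137 Bond=29.5739
(2,2): Delta=0.0000 Bond=0.0000
V0=0.2443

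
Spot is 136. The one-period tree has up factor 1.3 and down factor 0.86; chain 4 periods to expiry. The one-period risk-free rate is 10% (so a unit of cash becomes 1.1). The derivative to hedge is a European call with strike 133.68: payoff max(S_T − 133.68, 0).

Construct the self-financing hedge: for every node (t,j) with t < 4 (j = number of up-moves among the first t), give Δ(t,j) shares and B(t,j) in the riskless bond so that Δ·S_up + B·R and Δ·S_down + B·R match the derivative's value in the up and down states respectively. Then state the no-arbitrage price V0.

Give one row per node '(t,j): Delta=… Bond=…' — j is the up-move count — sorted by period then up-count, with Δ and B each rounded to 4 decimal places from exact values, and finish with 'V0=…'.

(0,0): Delta=0.8650 Bond=-68.2490
(1,0): Delta=0.7047 Bond=-56.3214
(1,1): Delta=0.9534 Bond=-90.7011
(2,0): Delta=0.4068 Bond=-31.9920
(2,1): Delta=0.8689 Bond=-86.9214
(2,2): Delta=1.0000 Bond=-110.4793
(3,0): Delta=0.0000 Bond=0.0000
(3,1): Delta=0.6311 Bond=-64.5172
(3,2): Delta=1.0000 Bond=-121.5273
(3,3): Delta=1.0000 Bond=-121.5273
V0=49.3939

Under the risk-neutral measure, an up-move has probability p* = (R−d)/(u−d) = 0.5455 and values discount at R = 1.1.
Terminal payoffs: V(4,0)=0.0000, V(4,1)=0.0000, V(4,2)=36.3097, V(4,3)=123.2811, V(4,4)=254.7496
  t=3,j=0: stock 86.5036 → up 112.4547 (V=0.0000), down 74.3931 (V=0.0000). Price 0.0000; hedge Δ=0.0000, bond B=0.0000.
  t=3,j=1: stock 130.7613 → up 169.9897 (V=36.3097), down 112.4547 (V=0.0000). Price 18.0048; hedge Δ=0.6311, bond B=-64.5172.
  t=3,j=2: stock 197.6624 → up 256.9611 (V=123.2811), down 169.9897 (V=36.3097). Price 76.1351; hedge Δ=1.0000, bond B=-121.5273.
  t=3,j=3: stock 298.7920 → up 388.4296 (V=254.7496), down 256.9611 (V=123.2811). Price 177.2647; hedge Δ=1.0000, bond B=-121.5273.
  t=2,j=0: stock 100.5856 → up 130.7613 (V=18.0048), down 86.5036 (V=0.0000). Price 8.9280; hedge Δ=0.4068, bond B=-31.9920.
  t=2,j=1: stock 152.0480 → up 197.6624 (V=76.1351), down 130.7613 (V=18.0048). Price 45.1930; hedge Δ=0.8689, bond B=-86.9214.
  t=2,j=2: stock 229.8400 → up 298.7920 (V=177.2647), down 197.6624 (V=76.1351). Price 119.3607; hedge Δ=1.0000, bond B=-110.4793.
  t=1,j=0: stock 116.9600 → up 152.0480 (V=45.1930), down 100.5856 (V=8.9280). Price 26.0990; hedge Δ=0.7047, bond B=-56.3214.
  t=1,j=1: stock 176.8000 → up 229.8400 (V=119.3607), down 152.0480 (V=45.1930). Price 77.8619; hedge Δ=0.9534, bond B=-90.7011.
  t=0,j=0: stock 136.0000 → up 176.8000 (V=77.8619), down 116.9600 (V=26.0990). Price 49.3939; hedge Δ=0.8650, bond B=-68.2490.
Self-financing check: at every node Δ·S+B equals the discounted successor values.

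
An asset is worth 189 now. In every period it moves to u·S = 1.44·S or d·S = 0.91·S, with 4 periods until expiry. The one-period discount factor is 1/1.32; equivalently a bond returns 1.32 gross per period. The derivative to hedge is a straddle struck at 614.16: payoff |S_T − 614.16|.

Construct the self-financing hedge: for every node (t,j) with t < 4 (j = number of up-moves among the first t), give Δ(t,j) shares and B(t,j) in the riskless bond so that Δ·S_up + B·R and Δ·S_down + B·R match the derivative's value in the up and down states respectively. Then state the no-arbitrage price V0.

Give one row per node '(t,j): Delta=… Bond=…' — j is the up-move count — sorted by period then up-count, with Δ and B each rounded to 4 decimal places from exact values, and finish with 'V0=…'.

(0,0): Delta=-0.2022 Bond=98.3521
(1,0): Delta=-1.0000 Bond=267.0298
(1,1): Delta=-0.0547 Bond=89.6672
(2,0): Delta=-1.0000 Bond=352.4793
(2,1): Delta=-1.0000 Bond=352.4793
(2,2): Delta=0.1201 Bond=49.8382
(3,0): Delta=-1.0000 Bond=465.2727
(3,1): Delta=-1.0000 Bond=465.2727
(3,2): Delta=-1.0000 Bond=465.2727
(3,3): Delta=0.3273 Bond=-51.1364
V0=60.1269

Since d<R<u, set p* = (R−d)/(u−d) = 0.7736; price each node as the discounted p*-expectation of its children.
At expiry t=4: V(4,0)=484.5533, V(4,1)=409.0681, V(4,2)=289.6190, V(4,3)=100.6006, V(4,4)=198.5054
(3,0): S=142.4249. Δ = (V_up−V_dn)/(S_up−S_dn) = (409.0681−484.5533)/(205.0919−129.6067) = -1.0000. V = [p*·409.0681 + (1−p*)·484.5533]/1.32 = 322.8478. B = V − Δ·S = 465.2727.
(3,1): S=225.3757. Δ = (V_up−V_dn)/(S_up−S_dn) = (289.6190−409.0681)/(324.5410−205.0919) = -1.0000. V = [p*·289.6190 + (1−p*)·409.0681]/1.32 = 239.8970. B = V − Δ·S = 465.2727.
(3,2): S=356.6385. Δ = (V_up−V_dn)/(S_up−S_dn) = (100.6006−289.6190)/(513.5594−324.5410) = -1.0000. V = [p*·100.6006 + (1−p*)·289.6190]/1.32 = 108.6343. B = V − Δ·S = 465.2727.
(3,3): S=564.3510. Δ = (V_up−V_dn)/(S_up−S_dn) = (198.5054−100.6006)/(812.6654−513.5594) = 0.3273. V = [p*·198.5054 + (1−p*)·100.6006]/1.32 = 133.5896. B = V − Δ·S = -51.1364.
(2,0): S=156.5109. Δ = (V_up−V_dn)/(S_up−S_dn) = (239.8970−322.8478)/(225.3757−142.4249) = -1.0000. V = [p*·239.8970 + (1−p*)·322.8478]/1.32 = 195.9684. B = V − Δ·S = 352.4793.
(2,1): S=247.6656. Δ = (V_up−V_dn)/(S_up−S_dn) = (108.6343−239.8970)/(356.6385−225.3757) = -1.0000. V = [p*·108.6343 + (1−p*)·239.8970]/1.32 = 104.8137. B = V − Δ·S = 352.4793.
(2,2): S=391.9104. Δ = (V_up−V_dn)/(S_up−S_dn) = (133.5896−108.6343)/(564.3510−356.6385) = 0.1201. V = [p*·133.5896 + (1−p*)·108.6343]/1.32 = 96.9237. B = V − Δ·S = 49.8382.
(1,0): S=171.9900. Δ = (V_up−V_dn)/(S_up−S_dn) = (104.8137−195.9684)/(247.6656−156.5109) = -1.0000. V = [p*·104.8137 + (1−p*)·195.9684]/1.32 = 95.0398. B = V − Δ·S = 267.0298.
(1,1): S=272.1600. Δ = (V_up−V_dn)/(S_up−S_dn) = (96.9237−104.8137)/(391.9104−247.6656) = -0.0547. V = [p*·96.9237 + (1−p*)·104.8137]/1.32 = 74.7804. B = V − Δ·S = 89.6672.
(0,0): S=189.0000. Δ = (V_up−V_dn)/(S_up−S_dn) = (74.7804−95.0398)/(272.1600−171.9900) = -0.2022. V = [p*·74.7804 + (1−p*)·95.0398]/1.32 = 60.1269. B = V − Δ·S = 98.3521.
Self-financing check: at every node Δ·S+B equals the discounted successor values.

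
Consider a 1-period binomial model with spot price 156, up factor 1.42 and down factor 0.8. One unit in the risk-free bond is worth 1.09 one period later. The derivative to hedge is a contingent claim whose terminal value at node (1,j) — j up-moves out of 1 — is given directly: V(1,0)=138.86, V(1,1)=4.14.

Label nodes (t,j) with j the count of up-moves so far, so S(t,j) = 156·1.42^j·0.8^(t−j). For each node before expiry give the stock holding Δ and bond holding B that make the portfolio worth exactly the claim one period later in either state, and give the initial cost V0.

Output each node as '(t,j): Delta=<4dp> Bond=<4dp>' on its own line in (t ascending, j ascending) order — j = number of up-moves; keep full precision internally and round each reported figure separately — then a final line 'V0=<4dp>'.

(0,0): Delta=-1.3929 Bond=286.8736
V0=69.5833

No-arbitrage ⇒ martingale measure with p* = (R−d)/(u−d) = 0.4677.
Payoff layer (t=1): V(1,0)=138.8600, V(1,1)=4.1400
  t=0,j=0: stock 156.0000 → up 221.5200 (V=4.1400), down 124.8000 (V=138.8600). Price 69.5833; hedge Δ=-1.3929, bond B=286.8736.
Check: Δ(0,0)·S0 + B(0,0) = 69.5833 = V0.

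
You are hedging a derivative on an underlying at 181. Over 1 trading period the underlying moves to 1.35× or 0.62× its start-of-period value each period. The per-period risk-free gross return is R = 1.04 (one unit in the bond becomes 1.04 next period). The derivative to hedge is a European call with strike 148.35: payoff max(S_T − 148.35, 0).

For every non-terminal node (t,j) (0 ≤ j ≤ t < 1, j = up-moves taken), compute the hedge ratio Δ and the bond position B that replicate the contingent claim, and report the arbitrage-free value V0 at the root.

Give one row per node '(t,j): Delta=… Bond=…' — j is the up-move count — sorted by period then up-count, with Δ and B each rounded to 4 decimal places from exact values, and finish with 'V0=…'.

The replicating-portfolio and risk-neutral prices coincide; use p* = (1.04−0.62)/(1.35−0.62) = 0.5753 for the latter.
Terminal values V(1,·): V(1,0)=0.0000, V(1,1)=96.0000
(0,0): S=181.0000. Δ = (V_up−V_dn)/(S_up−S_dn) = (96.0000−0.0000)/(244.3500−112.2200) = 0.7266. V = [p*·96.0000 + (1−p*)·0.0000]/1.04 = 53.1085. B = V − Δ·S = -78.3983.
Root portfolio cost Δ·181+B reproduces V0=53.1085.

(0,0): Delta=0.7266 Bond=-78.3983
V0=53.1085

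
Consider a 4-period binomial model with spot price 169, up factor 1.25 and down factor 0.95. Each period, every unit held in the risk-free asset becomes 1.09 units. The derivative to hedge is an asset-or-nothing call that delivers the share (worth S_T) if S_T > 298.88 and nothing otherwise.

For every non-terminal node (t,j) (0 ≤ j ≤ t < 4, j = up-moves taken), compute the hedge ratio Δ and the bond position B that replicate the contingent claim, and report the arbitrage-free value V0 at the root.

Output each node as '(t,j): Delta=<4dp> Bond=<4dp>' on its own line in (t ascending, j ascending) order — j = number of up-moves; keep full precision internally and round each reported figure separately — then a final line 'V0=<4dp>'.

Risk-neutral probability p* = (R−d)/(u−d) = (1.09−0.95)/(1.25−0.95) = 0.4667.
Terminal payoffs: V(4,0)=0.0000, V(4,1)=0.0000, V(4,2)=0.0000, V(4,3)=313.5742, V(4,4)=412.5977
  t=3,j=0: stock 144.8964 → up 181.1205 (V=0.0000), down 137.6516 (V=0.0000). Price 0.0000; hedge Δ=0.0000, bond B=0.0000.
  t=3,j=1: stock 190.6531 → up 238.3164 (V=0.0000), down 181.1205 (V=0.0000). Price 0.0000; hedge Δ=0.0000, bond B=0.0000.
  t=3,j=2: stock 250.8594 → up 313.5742 (V=313.5742), down 238.3164 (V=0.0000). Price 134.2520; hedge Δ=4.1667, bond B=-910.9954.
  t=3,j=3: stock 330.0781 → up 412.5977 (V=412.5977), down 313.5742 (V=313.5742). Price 330.0781; hedge Δ=1.0000, bond B=0.0000.
  t=2,j=0: stock 152.5225 → up 190.6531 (V=0.0000), down 144.8964 (V=0.0000). Price 0.0000; hedge Δ=0.0000, bond B=0.0000.
  t=2,j=1: stock 200.6875 → up 250.8594 (V=134.2520), down 190.6531 (V=0.0000). Price 57.4779; hedge Δ=2.2299, bond B=-390.0286.
  t=2,j=2: stock 264.0625 → up 330.0781 (V=330.0781), down 250.8594 (V=134.2520). Price 207.0069; hedge Δ=2.4720, bond B=-445.7470.
  t=1,j=0: stock 160.5500 → up 200.6875 (V=57.4779), down 152.5225 (V=0.0000). Price 24.6083; hedge Δ=1.1934, bond B=-166.9847.
  t=1,j=1: stock 211.2500 → up 264.0625 (V=207.0069), down 200.6875 (V=57.4779). Price 116.7505; hedge Δ=2.3594, bond B=-381.6794.
  t=0,j=0: stock 169.0000 → up 211.2500 (V=116.7505), down 160.5500 (V=24.6083). Price 62.0257; hedge Δ=1.8174, bond B=-245.1152.
The time-0 hedge costs 62.0257, which is the no-arbitrage price.

(0,0): Delta=1.8174 Bond=-245.1152
(1,0): Delta=1.1934 Bond=-166.9847
(1,1): Delta=2.3594 Bond=-381.6794
(2,0): Delta=0.0000 Bond=0.0000
(2,1): Delta=2.2299 Bond=-390.0286
(2,2): Delta=2.4720 Bond=-445.7470
(3,0): Delta=0.0000 Bond=0.0000
(3,1): Delta=0.0000 Bond=0.0000
(3,2): Delta=4.1667 Bond=-910.9954
(3,3): Delta=1.0000 Bond=0.0000
V0=62.0257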